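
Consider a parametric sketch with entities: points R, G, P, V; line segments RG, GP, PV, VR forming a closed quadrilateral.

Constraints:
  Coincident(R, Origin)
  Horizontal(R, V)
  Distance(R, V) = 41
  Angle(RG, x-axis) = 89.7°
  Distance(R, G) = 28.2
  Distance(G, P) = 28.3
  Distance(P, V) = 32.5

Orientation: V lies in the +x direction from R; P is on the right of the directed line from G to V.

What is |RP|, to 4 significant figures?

8.600

R is at the origin; RV is horizontal with |RV| = 41.0 and V in +x, so V = (41.0, 0). RG runs at 89.7° with |RG| = 28.2, so G = (0.1477, 28.20). P is determined by |GP| = 28.3 and |PV| = 32.5 together: it lies at the intersection of circle(G, 28.3) and circle(V, 32.5). With |GV| = 49.64, the foot of the radical line on GV is 22.25 from G and the perpendicular offset is √(28.3² − 22.25²) = 17.49. Taking the right-of-GV solution: P = (8.521, 1.167).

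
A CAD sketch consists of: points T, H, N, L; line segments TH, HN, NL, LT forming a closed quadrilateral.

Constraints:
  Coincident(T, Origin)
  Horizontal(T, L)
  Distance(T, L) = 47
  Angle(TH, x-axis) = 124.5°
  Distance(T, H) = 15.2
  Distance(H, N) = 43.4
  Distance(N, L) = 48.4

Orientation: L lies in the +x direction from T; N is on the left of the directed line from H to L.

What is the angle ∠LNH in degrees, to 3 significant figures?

76.6°

T is at the origin; TL is horizontal with |TL| = 47.0 and L in +x, so L = (47.0, 0). TH runs at 124.5° with |TH| = 15.2, so H = (-8.61, 12.5). N is determined by |HN| = 43.4 and |NL| = 48.4 together: it lies at the intersection of circle(H, 43.4) and circle(L, 48.4). With |HL| = 57.0, the foot of the radical line on HL is 24.5 from H and the perpendicular offset is √(43.4² − 24.5²) = 35.8. Taking the left-of-HL solution: N = (23.1, 42.1).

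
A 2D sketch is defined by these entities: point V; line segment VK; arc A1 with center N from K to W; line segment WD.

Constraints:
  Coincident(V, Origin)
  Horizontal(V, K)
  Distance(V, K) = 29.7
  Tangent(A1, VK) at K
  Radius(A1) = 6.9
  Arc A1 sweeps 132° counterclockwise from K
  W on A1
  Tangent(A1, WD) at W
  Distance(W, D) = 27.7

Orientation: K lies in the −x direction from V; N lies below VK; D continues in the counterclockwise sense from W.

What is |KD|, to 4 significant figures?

34.79

V is at the origin; VK is horizontal with |VK| = 29.7 and K on the −x side, so K = (-29.70, 0.000). Tangency of A1 to VK means the radius NK is perpendicular to VK, so N = K + (0, -6.9) = (-29.70, -6.900). On A1, K sits at bearing 90° from N; a 132° counterclockwise sweep puts W at bearing 222°, so W = N + 6.9·(cos 222°, sin 222°) = (-34.83, -11.52). A1 meets WD tangentially, so NW is at right angles to WD, so WD runs along (−sin 222°, cos 222°); with |WD| = 27.7, D = (-16.29, -32.10). Then |KD| = |D − K| = 34.79.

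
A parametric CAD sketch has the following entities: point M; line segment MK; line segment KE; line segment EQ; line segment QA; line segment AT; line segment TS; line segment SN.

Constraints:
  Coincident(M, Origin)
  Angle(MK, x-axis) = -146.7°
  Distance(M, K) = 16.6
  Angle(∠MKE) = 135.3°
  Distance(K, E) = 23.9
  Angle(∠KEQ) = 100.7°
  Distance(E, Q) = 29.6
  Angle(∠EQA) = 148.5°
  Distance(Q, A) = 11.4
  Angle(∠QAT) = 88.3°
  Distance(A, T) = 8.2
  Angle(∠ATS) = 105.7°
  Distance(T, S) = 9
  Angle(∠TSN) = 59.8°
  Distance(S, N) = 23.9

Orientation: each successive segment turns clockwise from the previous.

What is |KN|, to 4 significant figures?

56.63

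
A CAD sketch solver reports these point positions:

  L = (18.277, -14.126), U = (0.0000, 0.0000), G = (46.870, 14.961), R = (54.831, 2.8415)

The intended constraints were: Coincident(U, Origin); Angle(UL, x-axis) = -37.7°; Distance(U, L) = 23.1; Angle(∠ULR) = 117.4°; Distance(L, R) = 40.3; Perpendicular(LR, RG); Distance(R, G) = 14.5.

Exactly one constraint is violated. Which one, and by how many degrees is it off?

Perpendicular(LR, RG) — off by 8.40°.

U = (0.00, 0.00) ✓; UL at -37.70° ✓; |UL| = 23.10 ✓; ∠ULR = 117.4° ✓; |LR| = 40.30 ✓; ∠(LR, RG) = 98.40° ✗; |RG| = 14.50 ✓.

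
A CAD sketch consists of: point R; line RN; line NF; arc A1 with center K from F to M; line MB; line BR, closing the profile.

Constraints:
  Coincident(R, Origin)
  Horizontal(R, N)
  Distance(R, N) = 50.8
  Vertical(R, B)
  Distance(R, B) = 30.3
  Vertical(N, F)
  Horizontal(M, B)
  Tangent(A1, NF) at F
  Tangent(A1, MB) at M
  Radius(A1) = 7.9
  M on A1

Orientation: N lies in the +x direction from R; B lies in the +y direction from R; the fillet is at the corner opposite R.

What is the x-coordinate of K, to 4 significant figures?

42.90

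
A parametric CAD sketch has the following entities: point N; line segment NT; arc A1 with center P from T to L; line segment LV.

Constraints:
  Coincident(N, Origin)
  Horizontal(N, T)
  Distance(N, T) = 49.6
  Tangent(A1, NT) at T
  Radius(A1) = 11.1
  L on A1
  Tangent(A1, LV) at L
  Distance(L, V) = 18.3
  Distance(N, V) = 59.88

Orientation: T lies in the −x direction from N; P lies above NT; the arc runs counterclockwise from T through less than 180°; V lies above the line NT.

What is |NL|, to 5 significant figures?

43.805

Checks: |PL| = 11.10 ✓; ∠(PL, LV) = 90.00° ✓; |LV| = 18.30 ✓; |NV| = 59.88 ✓.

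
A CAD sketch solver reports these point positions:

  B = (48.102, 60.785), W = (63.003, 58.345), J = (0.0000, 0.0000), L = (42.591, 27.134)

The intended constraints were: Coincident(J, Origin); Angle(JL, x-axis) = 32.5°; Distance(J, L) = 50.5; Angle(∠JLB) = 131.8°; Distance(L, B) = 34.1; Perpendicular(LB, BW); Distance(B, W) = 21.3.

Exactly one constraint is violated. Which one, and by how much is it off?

Distance(B, W) = 21.3 — off by 6.20.

J = (0.00, 0.00) ✓; JL at 32.50° ✓; |JL| = 50.50 ✓; ∠JLB = 131.8° ✓; |LB| = 34.10 ✓; ∠(LB, BW) = 90.00° ✓; |BW| = 15.10 ✗.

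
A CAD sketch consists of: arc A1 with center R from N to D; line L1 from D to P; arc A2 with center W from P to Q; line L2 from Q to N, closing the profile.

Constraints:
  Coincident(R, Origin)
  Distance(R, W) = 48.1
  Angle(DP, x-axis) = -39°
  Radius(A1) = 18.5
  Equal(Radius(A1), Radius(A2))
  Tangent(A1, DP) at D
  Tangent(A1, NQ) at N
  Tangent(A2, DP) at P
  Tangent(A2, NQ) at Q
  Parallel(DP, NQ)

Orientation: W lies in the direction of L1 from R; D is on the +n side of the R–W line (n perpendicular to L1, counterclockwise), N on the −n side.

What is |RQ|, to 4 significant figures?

51.54

Tangency of A1 to both parallel lines with radius 18.5 puts D and N at R ± 18.5·n: D = (11.64, 14.38), N = (-11.64, -14.38). Equal radii place P and Q the same way about W: P = W + 18.5·n = (49.02, -15.89), Q = W − 18.5·n = (25.74, -44.65). Then |RQ| = |Q − R| = 51.54.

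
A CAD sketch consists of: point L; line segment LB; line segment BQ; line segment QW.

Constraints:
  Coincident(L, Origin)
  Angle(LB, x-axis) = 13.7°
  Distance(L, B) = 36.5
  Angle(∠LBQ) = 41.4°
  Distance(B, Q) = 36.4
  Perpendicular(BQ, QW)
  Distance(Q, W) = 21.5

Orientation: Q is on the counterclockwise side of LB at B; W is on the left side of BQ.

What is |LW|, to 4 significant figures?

9.399

L is at the origin; LB runs at 13.7° with length 36.5, so B = 36.5·(cos 13.7°, sin 13.7°) = (35.46, 8.645). ∠LBQ = 41.4°, so BQ runs at 13.7° + (180° − 41.4°) = 152.3° from the x-axis; with |BQ| = 36.4, Q = B + 36.4·(cos 152.3°, sin 152.3°) = (3.233, 25.56). BQ is perpendicular to QW; with |QW| = 21.5 on the left of BQ, W = Q + 21.5·(-0.4648, -0.8854) = (-6.761, 6.529). Then |LW| = |W − L| = 9.399.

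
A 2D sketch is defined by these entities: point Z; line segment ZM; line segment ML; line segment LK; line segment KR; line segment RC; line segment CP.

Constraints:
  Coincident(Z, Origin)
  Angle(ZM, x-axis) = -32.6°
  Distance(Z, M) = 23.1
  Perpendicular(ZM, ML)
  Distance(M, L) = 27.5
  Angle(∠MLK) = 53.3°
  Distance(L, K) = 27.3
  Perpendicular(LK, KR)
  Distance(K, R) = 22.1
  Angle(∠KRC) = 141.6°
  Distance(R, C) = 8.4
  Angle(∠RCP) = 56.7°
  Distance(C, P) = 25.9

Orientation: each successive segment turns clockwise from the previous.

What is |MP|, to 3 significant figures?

18.1

Z is at the origin; ZM runs at -32.6° with length 23.1, so M = (19.5, -12.4). ZM is perpendicular to ML, so ML runs at -123°; with |ML| = 27.5, L = (4.64, -35.6). ∠MLK = 53.3° gives LK at 111° from the x-axis; with |LK| = 27.3, K = (-5.01, -10.1). The perpendicularity gives KR at right angles to LK, so KR runs at 20.7°; with |KR| = 22.1, R = (15.7, -2.26). ∠KRC = 141.6° gives RC at -17.7° from the x-axis; with |RC| = 8.4, C = (23.7, -4.82). ∠RCP = 56.7° gives CP at -141° from the x-axis; with |CP| = 25.9, P = (3.54, -21.1). Then |MP| = |P − M| = 18.1.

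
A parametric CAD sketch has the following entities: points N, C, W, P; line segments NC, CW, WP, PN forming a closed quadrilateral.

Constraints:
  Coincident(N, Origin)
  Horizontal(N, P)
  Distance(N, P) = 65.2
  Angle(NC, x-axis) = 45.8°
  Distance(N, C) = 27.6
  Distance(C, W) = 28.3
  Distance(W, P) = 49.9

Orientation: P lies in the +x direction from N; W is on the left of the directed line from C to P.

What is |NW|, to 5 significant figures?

55.863

Checks: |CW| = 28.30 ✓; |WP| = 49.90 ✓.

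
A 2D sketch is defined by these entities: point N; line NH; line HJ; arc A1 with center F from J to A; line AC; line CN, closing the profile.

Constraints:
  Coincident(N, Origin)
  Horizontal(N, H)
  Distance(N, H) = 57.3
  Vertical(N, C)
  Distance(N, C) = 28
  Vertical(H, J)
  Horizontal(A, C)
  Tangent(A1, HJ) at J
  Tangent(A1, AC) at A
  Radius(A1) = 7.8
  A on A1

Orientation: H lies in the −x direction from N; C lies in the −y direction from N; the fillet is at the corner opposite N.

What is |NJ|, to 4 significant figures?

60.76

The virtual corner opposite N is at (-57.30, -28.00). Tangency of A1 to HJ means the radius FJ is perpendicular to HJ and A1 meets AC tangentially, so FA is at right angles to AC, with radius 7.8, so the center F sits 7.8 in from both sides at F = (-49.50, -20.20). That places the tangent points at J = (-57.30, -20.20) on HJ and A = (-49.50, -28.00) on AC. Then |NJ| = |J − N| = 60.76.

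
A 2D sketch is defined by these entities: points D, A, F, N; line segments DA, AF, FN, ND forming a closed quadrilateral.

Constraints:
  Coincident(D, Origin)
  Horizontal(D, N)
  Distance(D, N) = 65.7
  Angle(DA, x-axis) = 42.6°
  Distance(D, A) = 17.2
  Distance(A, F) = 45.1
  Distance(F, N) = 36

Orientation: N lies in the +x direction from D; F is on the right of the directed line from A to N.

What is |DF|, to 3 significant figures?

46.5

D is at the origin; DN is horizontal with |DN| = 65.7 and N in +x, so N = (65.7, 0). DA runs at 42.6° with |DA| = 17.2, so A = (12.7, 11.6). F is determined by |AF| = 45.1 and |FN| = 36.0 together: it lies at the intersection of circle(A, 45.1) and circle(N, 36.0). With |AN| = 54.3, the foot of the radical line on AN is 33.9 from A and the perpendicular offset is √(45.1² − 33.9²) = 29.7. Taking the right-of-AN solution: F = (39.5, -24.6).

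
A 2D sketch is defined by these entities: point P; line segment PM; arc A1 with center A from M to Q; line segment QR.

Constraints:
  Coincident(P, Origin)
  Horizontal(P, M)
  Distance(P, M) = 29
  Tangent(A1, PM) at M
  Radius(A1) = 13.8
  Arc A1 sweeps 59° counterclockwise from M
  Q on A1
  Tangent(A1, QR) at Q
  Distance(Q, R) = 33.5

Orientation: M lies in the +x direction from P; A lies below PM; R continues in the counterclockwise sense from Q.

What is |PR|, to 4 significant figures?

35.41

P is at the origin; P and M share the same y with |PM| = 29.0 and M on the +x side, so M = (29.00, 0.000). Since A1 is tangent to PM there, AM ⟂ PM, so A = M + (0, -13.8) = (29.00, -13.80). On A1, M sits at bearing 90° from A; a 59° counterclockwise sweep puts Q at bearing 149°, so Q = A + 13.8·(cos 149°, sin 149°) = (17.17, -6.692). A1 meets QR tangentially, so AQ is at right angles to QR, so QR runs along (−sin 149°, cos 149°); with |QR| = 33.5, R = (-0.08268, -35.41). Then |PR| = |R − P| = 35.41.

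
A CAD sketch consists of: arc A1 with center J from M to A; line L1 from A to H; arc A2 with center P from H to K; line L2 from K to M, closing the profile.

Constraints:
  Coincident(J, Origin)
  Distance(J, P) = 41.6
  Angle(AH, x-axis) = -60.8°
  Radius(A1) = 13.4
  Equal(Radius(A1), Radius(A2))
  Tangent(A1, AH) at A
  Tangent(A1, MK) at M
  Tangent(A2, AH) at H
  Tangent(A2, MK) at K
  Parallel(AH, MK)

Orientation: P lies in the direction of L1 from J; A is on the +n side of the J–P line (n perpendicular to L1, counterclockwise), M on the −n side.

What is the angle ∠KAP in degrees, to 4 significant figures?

14.94°

The slot axis is L1's direction at -60.8°, so u = (cos -60.8°, sin -60.8°) = (0.4879, -0.8729) and n = (−sin -60.8°, cos -60.8°) = (0.8729, 0.4879). J is at the origin and P lies 41.6 along u from J, so P = 41.6·u = (20.29, -36.31). Tangency of A1 to both parallel lines with radius 13.4 puts A and M at J ± 13.4·n: A = (11.70, 6.537), M = (-11.70, -6.537). Equal radii place H and K the same way about P: H = P + 13.4·n = (31.99, -29.78), K = P − 13.4·n = (8.598, -42.85). Then cos ∠KAP = AK·AP / (|AK||AP|), giving 14.94°.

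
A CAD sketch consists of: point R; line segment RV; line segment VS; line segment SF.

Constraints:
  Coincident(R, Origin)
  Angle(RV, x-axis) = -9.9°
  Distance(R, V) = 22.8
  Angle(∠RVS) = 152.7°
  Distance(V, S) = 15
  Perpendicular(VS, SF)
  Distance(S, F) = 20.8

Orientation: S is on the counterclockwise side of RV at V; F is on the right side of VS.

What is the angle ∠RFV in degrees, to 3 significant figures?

12.6°

R is at the origin; RV runs at -9.9° with length 22.8, so V = 22.8·(cos -9.9°, sin -9.9°) = (22.5, -3.92). ∠RVS = 152.7°, so VS runs at -9.9° + (180° − 152.7°) = 17.4° from the x-axis; with |VS| = 15.0, S = V + 15.0·(cos 17.4°, sin 17.4°) = (36.8, 0.566). VS is perpendicular to SF; with |SF| = 20.8 on the right of VS, F = S + 20.8·(0.299, -0.954) = (43.0, -19.3). Then cos ∠RFV = FR·FV / (|FR||FV|), giving 12.6°.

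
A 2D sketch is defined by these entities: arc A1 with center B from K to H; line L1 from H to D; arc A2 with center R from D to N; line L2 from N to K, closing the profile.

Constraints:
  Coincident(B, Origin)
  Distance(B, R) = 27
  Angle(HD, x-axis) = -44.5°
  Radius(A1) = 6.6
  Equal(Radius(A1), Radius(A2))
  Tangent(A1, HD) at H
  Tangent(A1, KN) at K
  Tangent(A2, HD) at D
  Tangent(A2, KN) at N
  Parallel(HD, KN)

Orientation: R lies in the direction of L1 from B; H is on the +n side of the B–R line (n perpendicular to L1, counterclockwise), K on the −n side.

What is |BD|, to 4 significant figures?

27.79

The slot axis is L1's direction at -44.5°, so u = (cos -44.5°, sin -44.5°) = (0.7133, -0.7009) and n = (−sin -44.5°, cos -44.5°) = (0.7009, 0.7133). B is at the origin and R lies 27.0 along u from B, so R = 27.0·u = (19.26, -18.92). Tangency of A1 to both parallel lines with radius 6.6 puts H and K at B ± 6.6·n: H = (4.626, 4.707), K = (-4.626, -4.707). Equal radii place D and N the same way about R: D = R + 6.6·n = (23.88, -14.22), N = R − 6.6·n = (14.63, -23.63). Then |BD| = |D − B| = 27.79.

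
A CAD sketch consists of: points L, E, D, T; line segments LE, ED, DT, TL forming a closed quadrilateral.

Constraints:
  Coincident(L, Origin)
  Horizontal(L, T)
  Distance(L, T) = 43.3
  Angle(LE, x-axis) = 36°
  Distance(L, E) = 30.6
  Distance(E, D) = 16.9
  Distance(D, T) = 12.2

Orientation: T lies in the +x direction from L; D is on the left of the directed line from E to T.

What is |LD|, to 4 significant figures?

42.22

Checks: |LT| = 43.30 ✓; |LE| = 30.60 ✓; |ED| = 16.90 ✓; |DT| = 12.20 ✓.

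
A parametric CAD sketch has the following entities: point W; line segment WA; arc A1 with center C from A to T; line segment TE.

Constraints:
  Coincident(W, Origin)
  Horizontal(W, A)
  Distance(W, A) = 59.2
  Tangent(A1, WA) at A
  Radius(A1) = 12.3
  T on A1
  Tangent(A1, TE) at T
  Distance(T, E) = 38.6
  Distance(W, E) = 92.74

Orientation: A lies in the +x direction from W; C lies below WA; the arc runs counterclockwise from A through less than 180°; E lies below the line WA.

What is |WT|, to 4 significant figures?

55.36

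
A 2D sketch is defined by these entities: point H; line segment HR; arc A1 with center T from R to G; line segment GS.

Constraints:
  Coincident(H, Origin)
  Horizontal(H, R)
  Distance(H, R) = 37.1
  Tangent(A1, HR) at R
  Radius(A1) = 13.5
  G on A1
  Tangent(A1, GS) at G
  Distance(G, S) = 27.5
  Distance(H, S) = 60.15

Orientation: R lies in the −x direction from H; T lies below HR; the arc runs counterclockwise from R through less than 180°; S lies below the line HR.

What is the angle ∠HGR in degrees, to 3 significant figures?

34.6°

H is at the origin; HR is horizontal with |HR| = 37.1 and R on the −x side, so R = (-37.1, 0.00). Tangency of A1 to HR means the radius TR is perpendicular to HR, so T = R + (0, -13.5) = (-37.1, -13.5). Since TG ⟂ GS (tangency), |TS| = √(13.5² + 27.5²) = 30.6 regardless of where G sits on A1. So S lies on both circle(H, 60.15) and circle(T, 30.6); the below-HR intersection is S = (-41.2, -43.9). G is the foot of the tangent from S: G = (-49.9, -17.8).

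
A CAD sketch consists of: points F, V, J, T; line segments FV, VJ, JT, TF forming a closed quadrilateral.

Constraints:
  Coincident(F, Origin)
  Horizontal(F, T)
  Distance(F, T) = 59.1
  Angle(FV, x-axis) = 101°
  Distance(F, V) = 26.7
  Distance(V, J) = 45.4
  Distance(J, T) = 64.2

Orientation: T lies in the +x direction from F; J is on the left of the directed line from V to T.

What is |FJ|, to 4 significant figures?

63.40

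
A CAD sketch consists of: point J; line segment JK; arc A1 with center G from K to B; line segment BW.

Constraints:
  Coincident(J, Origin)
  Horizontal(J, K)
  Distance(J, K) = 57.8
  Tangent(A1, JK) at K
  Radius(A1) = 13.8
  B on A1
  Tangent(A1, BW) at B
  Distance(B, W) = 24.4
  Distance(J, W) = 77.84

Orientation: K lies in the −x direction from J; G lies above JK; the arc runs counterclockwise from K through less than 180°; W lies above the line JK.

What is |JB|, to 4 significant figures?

54.10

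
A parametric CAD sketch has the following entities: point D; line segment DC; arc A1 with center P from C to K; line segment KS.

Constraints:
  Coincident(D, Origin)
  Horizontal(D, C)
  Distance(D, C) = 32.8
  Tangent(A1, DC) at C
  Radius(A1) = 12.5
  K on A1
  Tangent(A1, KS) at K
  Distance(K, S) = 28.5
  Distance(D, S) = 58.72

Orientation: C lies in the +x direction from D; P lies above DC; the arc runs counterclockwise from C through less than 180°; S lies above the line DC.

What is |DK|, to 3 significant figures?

47.4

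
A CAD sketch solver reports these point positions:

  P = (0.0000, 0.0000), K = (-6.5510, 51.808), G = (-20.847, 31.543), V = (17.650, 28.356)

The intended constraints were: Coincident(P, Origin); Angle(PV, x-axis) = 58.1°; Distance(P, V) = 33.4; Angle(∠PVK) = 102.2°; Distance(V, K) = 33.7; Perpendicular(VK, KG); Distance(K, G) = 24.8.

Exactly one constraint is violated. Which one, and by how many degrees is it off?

Perpendicular(VK, KG) — off by 8.90°.

P = (0.00, 0.00) ✓; PV at 58.10° ✓; |PV| = 33.40 ✓; ∠PVK = 102.2° ✓; |VK| = 33.70 ✓; ∠(VK, KG) = 98.90° ✗; |KG| = 24.80 ✓.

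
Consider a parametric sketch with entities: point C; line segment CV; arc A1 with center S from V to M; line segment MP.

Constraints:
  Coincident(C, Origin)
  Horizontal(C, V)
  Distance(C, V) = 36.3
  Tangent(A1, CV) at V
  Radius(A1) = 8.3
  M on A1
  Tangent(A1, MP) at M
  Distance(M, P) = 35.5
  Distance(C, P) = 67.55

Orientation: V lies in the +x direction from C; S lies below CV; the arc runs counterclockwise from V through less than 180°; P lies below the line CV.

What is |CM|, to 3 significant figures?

33.3

C is at the origin; C and V share the same y with |CV| = 36.3 and V on the +x side, so V = (36.3, 0.00). A1 meets CV tangentially, so SV is at right angles to CV, so S = V + (0, -8.3) = (36.3, -8.30). Since SM ⟂ MP (tangency), |SP| = √(8.3² + 35.5²) = 36.5 regardless of where M sits on A1. So P lies on both circle(C, 67.55) and circle(S, 36.5); the below-CV intersection is P = (54.5, -39.9). M is the foot of the tangent from P: M = (30.2, -14.0).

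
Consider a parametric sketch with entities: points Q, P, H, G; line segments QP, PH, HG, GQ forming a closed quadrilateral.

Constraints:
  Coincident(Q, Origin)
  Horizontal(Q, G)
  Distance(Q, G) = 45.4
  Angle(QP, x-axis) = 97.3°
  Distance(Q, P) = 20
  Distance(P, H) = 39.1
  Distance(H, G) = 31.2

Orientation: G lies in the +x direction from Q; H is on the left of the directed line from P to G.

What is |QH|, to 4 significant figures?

46.05

Checks: Q.y = 0.00, G.y = 0.00 ✓; |PH| = 39.10 ✓; |HG| = 31.20 ✓.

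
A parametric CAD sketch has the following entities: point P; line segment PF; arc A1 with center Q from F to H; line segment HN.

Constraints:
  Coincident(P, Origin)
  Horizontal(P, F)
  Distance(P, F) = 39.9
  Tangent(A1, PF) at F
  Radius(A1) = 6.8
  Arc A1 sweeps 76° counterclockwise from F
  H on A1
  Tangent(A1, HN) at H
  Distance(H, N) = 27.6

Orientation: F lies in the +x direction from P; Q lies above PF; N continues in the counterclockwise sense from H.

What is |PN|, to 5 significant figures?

62.028

On A1, F sits at bearing -90° from Q; a 76° counterclockwise sweep puts H at bearing -14°, so H = Q + 6.8·(cos -14°, sin -14°) = (46.498, 5.1549). Since A1 is tangent to HN there, QH ⟂ HN, so HN runs along (−sin -14°, cos -14°); with |HN| = 27.6, N = (53.175, 31.935). Then |PN| = |N − P| = 62.028.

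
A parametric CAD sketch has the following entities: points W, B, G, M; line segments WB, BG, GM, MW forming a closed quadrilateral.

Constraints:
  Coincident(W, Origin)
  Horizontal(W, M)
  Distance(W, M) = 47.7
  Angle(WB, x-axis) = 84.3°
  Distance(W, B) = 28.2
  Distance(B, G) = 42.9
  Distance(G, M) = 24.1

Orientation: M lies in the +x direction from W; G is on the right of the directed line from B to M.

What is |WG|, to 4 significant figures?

26.58

W is at the origin; WM is horizontal with |WM| = 47.7 and M in +x, so M = (47.7, 0). WB runs at 84.3° with |WB| = 28.2, so B = (2.801, 28.06). G is determined by |BG| = 42.9 and |GM| = 24.1 together: it lies at the intersection of circle(B, 42.9) and circle(M, 24.1). With |BM| = 52.95, the foot of the radical line on BM is 38.37 from B and the perpendicular offset is √(42.9² − 38.37²) = 19.19. Taking the right-of-BM solution: G = (25.17, -8.548).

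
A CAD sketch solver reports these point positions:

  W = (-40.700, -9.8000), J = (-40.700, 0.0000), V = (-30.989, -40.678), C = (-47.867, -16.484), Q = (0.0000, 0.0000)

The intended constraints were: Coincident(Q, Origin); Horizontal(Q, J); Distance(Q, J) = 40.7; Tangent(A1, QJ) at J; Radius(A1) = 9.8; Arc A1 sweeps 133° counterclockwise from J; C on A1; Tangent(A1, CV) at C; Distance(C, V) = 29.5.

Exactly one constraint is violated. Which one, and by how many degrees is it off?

Tangent(A1, CV) at C — off by 8.10°.

Q = (0.00, 0.00) ✓; Q.y = 0.00, J.y = 0.00 ✓; |QJ| = 40.70 ✓; ∠(WJ, JQ) = 90.00° ✓; |WJ| = 9.800 ✓; bearing(W→C) − bearing(W→J) = 133.0° ✓; |WC| = 9.800 ✓; ∠(WC, CV) = 98.10° ✗; |CV| = 29.50 ✓.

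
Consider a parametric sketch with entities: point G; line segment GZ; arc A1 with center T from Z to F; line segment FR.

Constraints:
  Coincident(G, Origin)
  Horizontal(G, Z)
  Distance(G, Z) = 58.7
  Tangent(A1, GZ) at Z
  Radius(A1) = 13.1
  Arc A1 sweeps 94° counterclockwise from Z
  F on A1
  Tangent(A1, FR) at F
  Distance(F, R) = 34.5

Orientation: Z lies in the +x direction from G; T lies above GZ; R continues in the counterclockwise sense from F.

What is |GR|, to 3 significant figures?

84.6

G is at the origin; GZ is horizontal with |GZ| = 58.7 and Z on the +x side, so Z = (58.7, 0.00). Since A1 is tangent to GZ there, TZ ⟂ GZ, so T = Z + (0, 13.1) = (58.7, 13.1). On A1, Z sits at bearing -90° from T; a 94° counterclockwise sweep puts F at bearing 4°, so F = T + 13.1·(cos 4°, sin 4°) = (71.8, 14.0). A1 meets FR tangentially, so TF is at right angles to FR, so FR runs along (−sin 4°, cos 4°); with |FR| = 34.5, R = (69.4, 48.4). Then |GR| = |R − G| = 84.6.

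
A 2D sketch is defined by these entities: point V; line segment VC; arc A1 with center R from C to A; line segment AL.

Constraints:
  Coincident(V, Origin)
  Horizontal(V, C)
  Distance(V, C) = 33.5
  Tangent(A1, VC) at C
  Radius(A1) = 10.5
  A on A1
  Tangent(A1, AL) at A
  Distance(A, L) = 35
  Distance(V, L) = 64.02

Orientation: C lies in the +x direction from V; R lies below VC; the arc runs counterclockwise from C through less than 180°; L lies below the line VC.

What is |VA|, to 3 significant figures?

30.0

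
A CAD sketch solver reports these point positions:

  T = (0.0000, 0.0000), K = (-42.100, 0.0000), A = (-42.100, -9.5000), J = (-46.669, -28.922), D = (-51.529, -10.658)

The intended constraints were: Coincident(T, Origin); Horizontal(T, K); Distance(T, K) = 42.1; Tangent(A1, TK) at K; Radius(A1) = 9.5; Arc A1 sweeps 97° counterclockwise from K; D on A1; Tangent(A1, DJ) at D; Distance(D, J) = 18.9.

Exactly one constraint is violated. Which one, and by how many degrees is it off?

Tangent(A1, DJ) at D — off by 7.90°.

T = (0.00, 0.00) ✓; T.y = 0.00, K.y = 0.00 ✓; |TK| = 42.10 ✓; ∠(AK, KT) = 90.00° ✓; |AK| = 9.500 ✓; bearing(A→D) − bearing(A→K) = 97.00° ✓; |AD| = 9.500 ✓; ∠(AD, DJ) = 82.10° ✗; |DJ| = 18.90 ✓.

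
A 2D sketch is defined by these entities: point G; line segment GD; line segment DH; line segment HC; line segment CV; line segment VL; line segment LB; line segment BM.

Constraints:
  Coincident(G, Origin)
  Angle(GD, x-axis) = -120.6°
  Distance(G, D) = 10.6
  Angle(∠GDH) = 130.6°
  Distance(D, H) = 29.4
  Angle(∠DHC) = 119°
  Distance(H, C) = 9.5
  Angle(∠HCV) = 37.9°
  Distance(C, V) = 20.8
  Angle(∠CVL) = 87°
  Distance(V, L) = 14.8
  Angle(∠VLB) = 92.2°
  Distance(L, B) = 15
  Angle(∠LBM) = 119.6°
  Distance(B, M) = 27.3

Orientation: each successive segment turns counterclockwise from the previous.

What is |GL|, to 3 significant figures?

35.3

G is at the origin; GD runs at -120.6° with length 10.6, so D = (-5.40, -9.12). ∠GDH = 130.6° gives DH at -71.2° from the x-axis; with |DH| = 29.4, H = (4.08, -37.0). ∠DHC = 119.0° gives HC at -10.2° from the x-axis; with |HC| = 9.5, C = (13.4, -38.6). ∠HCV = 37.9° gives CV at 132° from the x-axis; with |CV| = 20.8, V = (-0.462, -23.2). ∠CVL = 87.0° gives VL at -135° from the x-axis; with |VL| = 14.8, L = (-10.9, -33.6). Then |GL| = |L − G| = 35.3.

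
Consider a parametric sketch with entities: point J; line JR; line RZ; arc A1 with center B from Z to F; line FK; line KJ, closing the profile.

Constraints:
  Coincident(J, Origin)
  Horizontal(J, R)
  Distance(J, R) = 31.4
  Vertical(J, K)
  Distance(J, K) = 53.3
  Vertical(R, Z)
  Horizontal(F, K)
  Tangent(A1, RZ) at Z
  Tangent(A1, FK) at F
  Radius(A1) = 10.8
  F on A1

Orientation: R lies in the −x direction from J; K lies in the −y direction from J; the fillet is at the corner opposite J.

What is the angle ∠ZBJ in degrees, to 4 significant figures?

115.9°

J is at the origin; J and R share the same y with |JR| = 31.4 and R on the −x side, so R = (-31.40, 0.000). J and K share the same x with |JK| = 53.3 and K on the −y side, so K = (0.000, -53.30). The virtual corner opposite J is at (-31.40, -53.30). Since A1 is tangent to RZ there, BZ ⟂ RZ and since A1 is tangent to FK there, BF ⟂ FK, with radius 10.8, so the center B sits 10.8 in from both sides at B = (-20.60, -42.50). That places the tangent points at Z = (-31.40, -42.50) on RZ and F = (-20.60, -53.30) on FK. Then cos ∠ZBJ = BZ·BJ / (|BZ||BJ|), giving 115.9°.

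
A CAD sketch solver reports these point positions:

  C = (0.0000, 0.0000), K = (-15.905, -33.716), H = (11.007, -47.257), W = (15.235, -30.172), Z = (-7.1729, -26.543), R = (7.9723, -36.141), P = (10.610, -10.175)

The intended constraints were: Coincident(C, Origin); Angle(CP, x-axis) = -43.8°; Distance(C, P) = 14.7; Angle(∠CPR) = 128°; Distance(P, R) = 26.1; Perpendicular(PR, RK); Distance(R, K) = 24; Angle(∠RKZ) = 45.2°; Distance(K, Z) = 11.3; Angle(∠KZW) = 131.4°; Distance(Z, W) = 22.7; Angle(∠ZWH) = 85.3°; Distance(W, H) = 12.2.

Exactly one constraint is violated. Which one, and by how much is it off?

Distance(W, H) = 12.2 — off by 5.40.

C = (0.00, 0.00) ✓; CP at -43.80° ✓; |CP| = 14.70 ✓; ∠CPR = 128.0° ✓; |PR| = 26.10 ✓; ∠(PR, RK) = 90.00° ✓; |RK| = 24.00 ✓; ∠RKZ = 45.20° ✓; |KZ| = 11.30 ✓; ∠KZW = 131.4° ✓; |ZW| = 22.70 ✓; ∠ZWH = 85.30° ✓; |WH| = 17.60 ✗.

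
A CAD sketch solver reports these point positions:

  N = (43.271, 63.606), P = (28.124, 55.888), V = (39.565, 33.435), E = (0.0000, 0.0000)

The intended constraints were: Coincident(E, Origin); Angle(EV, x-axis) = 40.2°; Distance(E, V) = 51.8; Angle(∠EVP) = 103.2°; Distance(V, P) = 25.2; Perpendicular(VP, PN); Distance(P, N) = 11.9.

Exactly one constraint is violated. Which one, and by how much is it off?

Distance(P, N) = 11.9 — off by 5.10.

E = (0.00, 0.00) ✓; EV at 40.20° ✓; |EV| = 51.80 ✓; ∠EVP = 103.2° ✓; |VP| = 25.20 ✓; ∠(VP, PN) = 90.00° ✓; |PN| = 17.00 ✗.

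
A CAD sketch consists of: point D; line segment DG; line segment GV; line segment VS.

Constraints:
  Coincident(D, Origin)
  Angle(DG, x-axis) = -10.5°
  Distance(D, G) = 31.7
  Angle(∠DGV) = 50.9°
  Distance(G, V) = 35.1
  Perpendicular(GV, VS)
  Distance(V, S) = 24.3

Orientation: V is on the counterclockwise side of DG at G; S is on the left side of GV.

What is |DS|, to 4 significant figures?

15.11

D is at the origin; DG runs at -10.5° with length 31.7, so G = 31.7·(cos -10.5°, sin -10.5°) = (31.17, -5.777). ∠DGV = 50.9°, so GV runs at -10.5° + (180° − 50.9°) = 118.6° from the x-axis; with |GV| = 35.1, V = G + 35.1·(cos 118.6°, sin 118.6°) = (14.37, 25.04). GV ⟂ VS; with |VS| = 24.3 on the left of GV, S = V + 24.3·(-0.8780, -0.4787) = (-6.968, 13.41). Then |DS| = |S − D| = 15.11.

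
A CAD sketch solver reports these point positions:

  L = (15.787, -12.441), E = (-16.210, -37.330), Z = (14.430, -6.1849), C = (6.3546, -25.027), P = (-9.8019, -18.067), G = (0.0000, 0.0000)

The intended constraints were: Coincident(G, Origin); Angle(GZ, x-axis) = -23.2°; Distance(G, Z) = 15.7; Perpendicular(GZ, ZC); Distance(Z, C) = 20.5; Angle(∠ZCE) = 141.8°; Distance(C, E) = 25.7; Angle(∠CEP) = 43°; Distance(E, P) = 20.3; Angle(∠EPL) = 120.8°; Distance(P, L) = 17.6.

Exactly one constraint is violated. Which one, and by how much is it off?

Distance(P, L) = 17.6 — off by 8.60.

G = (0.00, 0.00) ✓; GZ at -23.20° ✓; |GZ| = 15.70 ✓; ∠(GZ, ZC) = 90.00° ✓; |ZC| = 20.50 ✓; ∠ZCE = 141.8° ✓; |CE| = 25.70 ✓; ∠CEP = 43.00° ✓; |EP| = 20.30 ✓; ∠EPL = 120.8° ✓; |PL| = 26.20 ✗.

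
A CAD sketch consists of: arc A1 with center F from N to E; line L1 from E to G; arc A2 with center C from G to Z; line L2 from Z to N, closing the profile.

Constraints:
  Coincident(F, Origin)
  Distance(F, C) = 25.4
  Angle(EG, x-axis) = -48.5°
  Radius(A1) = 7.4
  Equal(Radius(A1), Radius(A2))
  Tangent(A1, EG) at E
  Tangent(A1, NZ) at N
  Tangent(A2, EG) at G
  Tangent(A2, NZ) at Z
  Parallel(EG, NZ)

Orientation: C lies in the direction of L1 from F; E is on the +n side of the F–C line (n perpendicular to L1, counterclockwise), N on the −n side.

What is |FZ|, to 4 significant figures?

26.46

Tangency of A1 to both parallel lines with radius 7.4 puts E and N at F ± 7.4·n: E = (5.542, 4.903), N = (-5.542, -4.903). Equal radii place G and Z the same way about C: G = C + 7.4·n = (22.37, -14.12), Z = C − 7.4·n = (11.29, -23.93). Then |FZ| = |Z − F| = 26.46.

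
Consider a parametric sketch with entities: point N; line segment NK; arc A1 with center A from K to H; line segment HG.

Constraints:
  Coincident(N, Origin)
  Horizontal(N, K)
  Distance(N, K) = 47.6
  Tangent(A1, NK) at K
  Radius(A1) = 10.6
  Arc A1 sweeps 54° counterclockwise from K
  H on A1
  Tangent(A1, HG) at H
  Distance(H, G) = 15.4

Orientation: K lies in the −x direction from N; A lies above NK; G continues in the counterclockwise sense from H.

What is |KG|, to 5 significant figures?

24.370

N is at the origin; NK is horizontal with |NK| = 47.6 and K on the −x side, so K = (-47.600, 0.0000). Tangency of A1 to NK means the radius AK is perpendicular to NK, so A = K + (0, 10.6) = (-47.600, 10.600). On A1, K sits at bearing -90° from A; a 54° counterclockwise sweep puts H at bearing -36°, so H = A + 10.6·(cos -36°, sin -36°) = (-39.024, 4.3695). A1 meets HG tangentially, so AH is at right angles to HG, so HG runs along (−sin -36°, cos -36°); with |HG| = 15.4, G = (-29.973, 16.828). Then |KG| = |G − K| = 24.370.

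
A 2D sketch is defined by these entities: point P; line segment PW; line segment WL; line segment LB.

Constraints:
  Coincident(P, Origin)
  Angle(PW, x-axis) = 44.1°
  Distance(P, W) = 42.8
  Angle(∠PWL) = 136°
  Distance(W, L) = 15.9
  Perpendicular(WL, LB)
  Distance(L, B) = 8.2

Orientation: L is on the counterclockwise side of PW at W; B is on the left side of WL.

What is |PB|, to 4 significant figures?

51.41

P is at the origin; PW runs at 44.1° with length 42.8, so W = 42.8·(cos 44.1°, sin 44.1°) = (30.74, 29.79). ∠PWL = 136.0°, so WL runs at 44.1° + (180° − 136.0°) = 88.10° from the x-axis; with |WL| = 15.9, L = W + 15.9·(cos 88.10°, sin 88.10°) = (31.26, 45.68). WL ⟂ LB; with |LB| = 8.2 on the left of WL, B = L + 8.2·(-0.9995, 0.03316) = (23.07, 45.95). Then |PB| = |B − P| = 51.41.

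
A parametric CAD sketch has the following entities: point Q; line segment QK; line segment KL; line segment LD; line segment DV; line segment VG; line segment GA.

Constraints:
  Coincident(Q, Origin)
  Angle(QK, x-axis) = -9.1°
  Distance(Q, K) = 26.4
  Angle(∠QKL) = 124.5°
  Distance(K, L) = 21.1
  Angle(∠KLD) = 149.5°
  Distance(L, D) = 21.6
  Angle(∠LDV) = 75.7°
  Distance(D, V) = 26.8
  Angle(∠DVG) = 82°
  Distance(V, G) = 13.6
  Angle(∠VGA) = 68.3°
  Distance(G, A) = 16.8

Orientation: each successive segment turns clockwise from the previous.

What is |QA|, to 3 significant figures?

44.3

Q is at the origin; QK runs at -9.1° with length 26.4, so K = (26.1, -4.18). ∠QKL = 124.5° gives KL at -64.6° from the x-axis; with |KL| = 21.1, L = (35.1, -23.2). ∠KLD = 149.5° gives LD at -95.1° from the x-axis; with |LD| = 21.6, D = (33.2, -44.8). ∠LDV = 75.7° gives DV at 161° from the x-axis; with |DV| = 26.8, V = (7.92, -35.8). ∠DVG = 82.0° gives VG at 62.6° from the x-axis; with |VG| = 13.6, G = (14.2, -23.8). ∠VGA = 68.3° gives GA at -49.1° from the x-axis; with |GA| = 16.8, A = (25.2, -36.5). Then |QA| = |A − Q| = 44.3.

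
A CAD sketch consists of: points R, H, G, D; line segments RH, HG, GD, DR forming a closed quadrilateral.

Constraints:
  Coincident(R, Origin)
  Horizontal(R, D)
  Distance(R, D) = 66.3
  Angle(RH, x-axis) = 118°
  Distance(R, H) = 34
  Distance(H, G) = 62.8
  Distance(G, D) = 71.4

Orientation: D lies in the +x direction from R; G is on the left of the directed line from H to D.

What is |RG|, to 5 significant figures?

74.290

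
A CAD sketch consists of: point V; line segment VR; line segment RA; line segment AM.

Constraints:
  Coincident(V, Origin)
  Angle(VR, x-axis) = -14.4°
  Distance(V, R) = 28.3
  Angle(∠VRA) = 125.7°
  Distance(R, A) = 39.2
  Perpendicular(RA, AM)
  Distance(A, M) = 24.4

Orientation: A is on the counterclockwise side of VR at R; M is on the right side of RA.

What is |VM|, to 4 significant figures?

73.14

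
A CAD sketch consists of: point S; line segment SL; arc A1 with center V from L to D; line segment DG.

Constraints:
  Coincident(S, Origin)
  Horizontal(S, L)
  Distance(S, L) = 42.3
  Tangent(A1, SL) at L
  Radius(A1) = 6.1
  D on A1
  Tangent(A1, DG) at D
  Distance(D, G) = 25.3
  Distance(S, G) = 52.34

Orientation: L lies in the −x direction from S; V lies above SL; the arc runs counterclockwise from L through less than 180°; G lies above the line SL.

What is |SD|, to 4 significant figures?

37.05

Checks: |SL| = 42.30 ✓; |VD| = 6.100 ✓; ∠(VD, DG) = 90.00° ✓; |DG| = 25.30 ✓; |SG| = 52.34 ✓.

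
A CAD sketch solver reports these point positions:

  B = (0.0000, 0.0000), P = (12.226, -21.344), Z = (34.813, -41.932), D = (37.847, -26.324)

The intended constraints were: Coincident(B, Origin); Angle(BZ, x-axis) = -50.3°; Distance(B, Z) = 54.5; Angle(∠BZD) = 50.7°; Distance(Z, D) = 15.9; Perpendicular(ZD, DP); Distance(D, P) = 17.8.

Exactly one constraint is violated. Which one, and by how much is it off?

Distance(D, P) = 17.8 — off by 8.30.

B = (0.00, 0.00) ✓; BZ at -50.30° ✓; |BZ| = 54.50 ✓; ∠BZD = 50.70° ✓; |ZD| = 15.90 ✓; ∠(ZD, DP) = 90.00° ✓; |DP| = 26.10 ✗.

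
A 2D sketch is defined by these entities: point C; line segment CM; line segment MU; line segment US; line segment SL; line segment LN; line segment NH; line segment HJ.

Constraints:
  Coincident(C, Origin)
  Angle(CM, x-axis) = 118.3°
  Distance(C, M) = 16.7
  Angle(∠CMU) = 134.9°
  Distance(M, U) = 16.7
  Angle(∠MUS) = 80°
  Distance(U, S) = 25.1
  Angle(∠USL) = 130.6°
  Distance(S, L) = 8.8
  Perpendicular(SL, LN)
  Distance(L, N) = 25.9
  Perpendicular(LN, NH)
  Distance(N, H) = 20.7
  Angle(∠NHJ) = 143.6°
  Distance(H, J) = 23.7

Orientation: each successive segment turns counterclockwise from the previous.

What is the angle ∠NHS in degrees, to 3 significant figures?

65.3°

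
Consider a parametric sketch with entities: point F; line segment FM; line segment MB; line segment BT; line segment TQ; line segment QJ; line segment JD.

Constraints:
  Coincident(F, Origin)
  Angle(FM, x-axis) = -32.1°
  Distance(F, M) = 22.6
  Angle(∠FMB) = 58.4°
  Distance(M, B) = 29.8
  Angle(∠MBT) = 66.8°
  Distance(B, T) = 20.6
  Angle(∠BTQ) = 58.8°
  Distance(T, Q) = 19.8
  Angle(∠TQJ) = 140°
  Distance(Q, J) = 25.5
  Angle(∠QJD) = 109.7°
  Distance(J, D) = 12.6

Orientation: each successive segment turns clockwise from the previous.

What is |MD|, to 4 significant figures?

35.50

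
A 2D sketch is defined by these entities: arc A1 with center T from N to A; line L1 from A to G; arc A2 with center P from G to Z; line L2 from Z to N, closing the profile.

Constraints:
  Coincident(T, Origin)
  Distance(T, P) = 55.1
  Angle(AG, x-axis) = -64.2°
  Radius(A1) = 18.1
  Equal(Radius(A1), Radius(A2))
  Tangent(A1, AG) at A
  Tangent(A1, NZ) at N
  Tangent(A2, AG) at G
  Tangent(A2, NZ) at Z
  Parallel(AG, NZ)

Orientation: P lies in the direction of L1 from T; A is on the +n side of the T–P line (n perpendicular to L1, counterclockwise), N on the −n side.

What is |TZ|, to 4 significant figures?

58.00

Tangency of A1 to both parallel lines with radius 18.1 puts A and N at T ± 18.1·n: A = (16.30, 7.878), N = (-16.30, -7.878). Equal radii place G and Z the same way about P: G = P + 18.1·n = (40.28, -41.73), Z = P − 18.1·n = (7.685, -57.49). Then |TZ| = |Z − T| = 58.00.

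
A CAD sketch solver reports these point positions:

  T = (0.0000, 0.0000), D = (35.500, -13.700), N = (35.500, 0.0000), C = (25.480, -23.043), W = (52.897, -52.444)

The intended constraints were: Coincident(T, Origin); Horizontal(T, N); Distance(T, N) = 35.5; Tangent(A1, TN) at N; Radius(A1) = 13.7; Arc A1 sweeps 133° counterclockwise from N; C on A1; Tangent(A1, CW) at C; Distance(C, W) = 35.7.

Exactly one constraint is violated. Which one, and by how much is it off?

Distance(C, W) = 35.7 — off by 4.50.

T = (0.00, 0.00) ✓; T.y = 0.00, N.y = 0.00 ✓; |TN| = 35.50 ✓; ∠(DN, NT) = 90.00° ✓; |DN| = 13.70 ✓; bearing(D→C) − bearing(D→N) = 133.0° ✓; |DC| = 13.70 ✓; ∠(DC, CW) = 90.00° ✓; |CW| = 40.20 ✗.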